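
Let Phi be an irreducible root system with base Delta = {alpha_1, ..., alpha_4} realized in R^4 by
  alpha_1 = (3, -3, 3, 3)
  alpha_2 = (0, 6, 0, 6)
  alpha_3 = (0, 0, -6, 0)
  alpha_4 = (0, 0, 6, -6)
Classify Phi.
Compute the Cartan integers a_ij = 2(alpha_i, alpha_j)/(alpha_j, alpha_j); the resulting 4x4 Cartan matrix is
[[2, 0, -1, 0], [0, 2, 0, -1], [-1, 0, 2, -1], [0, -1, -2, 2]].
The roots have two lengths (squared-length ratio 2:1); the short ones are alpha_{1,3}. The associated Dynkin diagram is a chain of 4 nodes with a double edge between the middle two (F_4), so the type is F_4.

F_4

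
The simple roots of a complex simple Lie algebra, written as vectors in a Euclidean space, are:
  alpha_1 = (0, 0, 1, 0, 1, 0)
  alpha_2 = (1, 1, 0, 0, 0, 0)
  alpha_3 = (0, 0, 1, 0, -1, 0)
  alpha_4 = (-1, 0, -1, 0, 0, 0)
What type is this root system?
Compute the Cartan integers a_ij = 2(alpha_i, alpha_j)/(alpha_j, alpha_j); the resulting 4x4 Cartan matrix is
[[2, 0, 0, -1], [0, 2, 0, -1], [0, 0, 2, -1], [-1, -1, -1, 2]].
All simple roots have the same length, so the diagram is simply laced. The associated Dynkin diagram is a chain of 2 nodes with a fork of two nodes at one end (D_4), so the type is D_4 (the algebra so(8)).

type D_4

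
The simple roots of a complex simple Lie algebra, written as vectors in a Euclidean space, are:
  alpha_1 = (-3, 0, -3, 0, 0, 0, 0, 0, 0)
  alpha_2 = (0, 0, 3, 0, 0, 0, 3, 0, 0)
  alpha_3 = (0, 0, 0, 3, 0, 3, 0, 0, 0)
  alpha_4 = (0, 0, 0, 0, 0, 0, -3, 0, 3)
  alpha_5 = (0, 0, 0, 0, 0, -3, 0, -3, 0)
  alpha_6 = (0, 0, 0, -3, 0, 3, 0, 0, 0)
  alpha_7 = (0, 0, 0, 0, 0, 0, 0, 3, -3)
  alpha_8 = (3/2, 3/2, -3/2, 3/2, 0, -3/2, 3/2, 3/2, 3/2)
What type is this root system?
Compute the Cartan integers a_ij = 2(alpha_i, alpha_j)/(alpha_j, alpha_j); the resulting 8x8 Cartan matrix is
[[2, -1, 0, 0, 0, 0, 0, 0], [-1, 2, 0, -1, 0, 0, 0, 0], [0, 0, 2, 0, -1, 0, 0, 0], [0, -1, 0, 2, 0, 0, -1, 0], [0, 0, -1, 0, 2, -1, -1, 0], [0, 0, 0, 0, -1, 2, 0, -1], [0, 0, 0, -1, -1, 0, 2, 0], [0, 0, 0, 0, 0, -1, 0, 2]].
All simple roots have the same length, so the diagram is simply laced. The associated Dynkin diagram is a chain of 7 nodes with one extra node attached to the third node from one end (E_8), so the type is E_8.

type E_8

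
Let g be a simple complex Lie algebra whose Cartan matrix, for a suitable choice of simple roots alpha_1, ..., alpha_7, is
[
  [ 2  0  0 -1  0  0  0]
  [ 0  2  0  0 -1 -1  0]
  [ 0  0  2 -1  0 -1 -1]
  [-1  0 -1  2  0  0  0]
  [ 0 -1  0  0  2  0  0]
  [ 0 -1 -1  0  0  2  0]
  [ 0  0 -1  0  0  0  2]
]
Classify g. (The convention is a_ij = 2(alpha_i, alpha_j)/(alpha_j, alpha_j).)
type E_7

The matrix has rank 7 with 2's on the diagonal. Reading the off-diagonal entries as Dynkin edges (a single edge where a_ij = a_ji = -1; a double or triple edge where a_ij * a_ji = 2 or 3), the diagram is a chain of 6 nodes with one extra node attached to the third node from one end (E_7). One simple-root ordering that puts it in standard form is (alpha_1, alpha_7, alpha_4, alpha_3, alpha_6, alpha_2, alpha_5). So the algebra is type E_7.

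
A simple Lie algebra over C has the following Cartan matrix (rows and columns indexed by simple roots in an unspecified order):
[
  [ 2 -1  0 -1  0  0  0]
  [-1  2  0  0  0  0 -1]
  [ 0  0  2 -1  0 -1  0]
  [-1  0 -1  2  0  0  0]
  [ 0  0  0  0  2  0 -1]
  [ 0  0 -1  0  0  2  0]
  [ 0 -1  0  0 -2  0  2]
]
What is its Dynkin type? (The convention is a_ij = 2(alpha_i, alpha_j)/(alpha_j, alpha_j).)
The matrix has rank 7 with 2's on the diagonal. Reading the off-diagonal entries as Dynkin edges (a single edge where a_ij = a_ji = -1; a double or triple edge where a_ij * a_ji = 2 or 3), the diagram is a chain of 7 nodes with a double edge at one end; the terminal node there is the unique short simple root (B_7). One simple-root ordering that puts it in standard form is (alpha_6, alpha_3, alpha_4, alpha_1, alpha_2, alpha_7, alpha_5). So the algebra is type B_7, i.e. so(15).

B_7 (so(15))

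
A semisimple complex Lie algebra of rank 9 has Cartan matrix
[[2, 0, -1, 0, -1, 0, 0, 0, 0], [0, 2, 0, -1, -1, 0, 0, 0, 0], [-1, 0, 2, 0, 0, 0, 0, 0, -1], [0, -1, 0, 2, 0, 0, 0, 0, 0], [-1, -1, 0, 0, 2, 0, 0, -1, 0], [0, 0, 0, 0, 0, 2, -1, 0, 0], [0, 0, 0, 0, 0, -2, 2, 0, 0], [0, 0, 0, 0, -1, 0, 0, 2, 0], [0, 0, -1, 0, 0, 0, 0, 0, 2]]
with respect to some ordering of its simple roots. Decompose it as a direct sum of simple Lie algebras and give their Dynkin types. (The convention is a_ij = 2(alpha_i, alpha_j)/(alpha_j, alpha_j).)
The diagram associated to this matrix has two connected components: the simple roots {alpha_6, alpha_7} form a chain of 2 nodes with a double edge at one end; the terminal node there is the unique short simple root (B_2), and {alpha_1, alpha_2, alpha_3, alpha_4, alpha_5, alpha_8, alpha_9} form a chain of 6 nodes with one extra node attached to the third node from one end (E_7). A semisimple Lie algebra decomposes uniquely as the direct sum of simple ideals, one per connected component of its Dynkin diagram, so g ≅ B_2 ⊕ E_7 (dimension 10 + 133 = 143).

B_2 (so(5)) ⊕ E_7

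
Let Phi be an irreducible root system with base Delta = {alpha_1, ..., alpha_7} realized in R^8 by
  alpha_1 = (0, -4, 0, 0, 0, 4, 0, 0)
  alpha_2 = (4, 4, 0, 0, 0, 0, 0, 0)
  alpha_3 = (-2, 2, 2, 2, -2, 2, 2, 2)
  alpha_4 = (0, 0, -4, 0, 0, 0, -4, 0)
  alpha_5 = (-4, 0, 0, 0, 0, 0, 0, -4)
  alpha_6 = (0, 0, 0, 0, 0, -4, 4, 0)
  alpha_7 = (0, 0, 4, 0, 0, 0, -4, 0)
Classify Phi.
Compute the Cartan integers a_ij = 2(alpha_i, alpha_j)/(alpha_j, alpha_j); the resulting 7x7 Cartan matrix is
[[2, -1, 0, 0, 0, -1, 0], [-1, 2, 0, 0, -1, 0, 0], [0, 0, 2, -1, 0, 0, 0], [0, 0, -1, 2, 0, -1, 0], [0, -1, 0, 0, 2, 0, 0], [-1, 0, 0, -1, 0, 2, -1], [0, 0, 0, 0, 0, -1, 2]].
All simple roots have the same length, so the diagram is simply laced. The associated Dynkin diagram is a chain of 6 nodes with one extra node attached to the third node from one end (E_7), so the type is E_7.

E_7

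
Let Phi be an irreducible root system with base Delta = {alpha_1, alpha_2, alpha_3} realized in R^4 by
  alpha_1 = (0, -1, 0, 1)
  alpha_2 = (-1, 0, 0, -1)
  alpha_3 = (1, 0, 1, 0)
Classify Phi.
type A_3

Compute the Cartan integers a_ij = 2(alpha_i, alpha_j)/(alpha_j, alpha_j); the resulting 3x3 Cartan matrix is
[[2, -1, 0], [-1, 2, -1], [0, -1, 2]].
All simple roots have the same length, so the diagram is simply laced. The associated Dynkin diagram is a chain of 3 nodes with single edges (A_3), so the type is A_3 (the algebra sl(4)).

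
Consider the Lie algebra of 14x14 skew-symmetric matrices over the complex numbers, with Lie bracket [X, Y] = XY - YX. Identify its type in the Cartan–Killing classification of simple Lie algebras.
This is so(14) with 14 even, which has dimension 14(14-1)/2 = 91 and rank 14/2 = 7. In the classification of classical Lie algebras, the orthogonal algebra so(2n) in an even number of variables has type D_n; here n = 7, so the Dynkin diagram is a chain of 5 nodes with a fork of two nodes at one end (D_7). Hence the type is D_7.

D_7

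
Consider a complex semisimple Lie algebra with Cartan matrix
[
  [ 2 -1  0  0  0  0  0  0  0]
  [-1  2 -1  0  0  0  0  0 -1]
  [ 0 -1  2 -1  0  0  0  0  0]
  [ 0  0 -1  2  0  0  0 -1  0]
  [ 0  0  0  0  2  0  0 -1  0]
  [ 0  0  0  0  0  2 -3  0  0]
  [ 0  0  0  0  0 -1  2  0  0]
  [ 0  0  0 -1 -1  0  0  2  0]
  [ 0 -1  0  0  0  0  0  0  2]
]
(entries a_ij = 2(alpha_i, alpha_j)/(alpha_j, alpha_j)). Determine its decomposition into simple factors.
The diagram associated to this matrix has two connected components: the simple roots {alpha_1, alpha_2, alpha_3, alpha_4, alpha_5, alpha_8, alpha_9} form a chain of 5 nodes with a fork of two nodes at one end (D_7), and {alpha_6, alpha_7} form two nodes joined by a triple edge (G_2). A semisimple Lie algebra decomposes uniquely as the direct sum of simple ideals, one per connected component of its Dynkin diagram, so g ≅ D_7 ⊕ G_2 (dimension 91 + 14 = 105).

D_7 (so(14)) + G_2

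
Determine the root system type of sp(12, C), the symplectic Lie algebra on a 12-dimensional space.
This is sp(12), which has dimension 12(12+1)/2 = 78 and rank 12/2 = 6. In the classification of classical Lie algebras, the symplectic algebra sp(2n) has type C_n; here n = 6, so the Dynkin diagram is a chain of 6 nodes with a double edge at one end; the terminal node there is the unique long simple root (C_6). Hence the type is C_6.

C6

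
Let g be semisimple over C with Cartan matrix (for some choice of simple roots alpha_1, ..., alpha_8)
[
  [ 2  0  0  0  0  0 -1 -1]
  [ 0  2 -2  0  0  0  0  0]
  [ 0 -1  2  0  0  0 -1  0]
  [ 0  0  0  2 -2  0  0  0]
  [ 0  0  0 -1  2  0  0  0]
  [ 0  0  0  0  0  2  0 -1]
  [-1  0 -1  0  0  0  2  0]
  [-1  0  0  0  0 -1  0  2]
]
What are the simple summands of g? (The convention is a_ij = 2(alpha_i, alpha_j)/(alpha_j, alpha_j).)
type B_2 + type C_6

The diagram associated to this matrix has two connected components: the simple roots {alpha_4, alpha_5} form a chain of 2 nodes with a double edge at one end; the terminal node there is the unique short simple root (B_2), and {alpha_1, alpha_2, alpha_3, alpha_6, alpha_7, alpha_8} form a chain of 6 nodes with a double edge at one end; the terminal node there is the unique long simple root (C_6). A semisimple Lie algebra decomposes uniquely as the direct sum of simple ideals, one per connected component of its Dynkin diagram, so g ≅ B_2 ⊕ C_6 (dimension 10 + 78 = 88).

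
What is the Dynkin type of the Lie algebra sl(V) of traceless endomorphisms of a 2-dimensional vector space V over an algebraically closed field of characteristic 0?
type A_1

This is sl(2), which has dimension 2^2 - 1 = 3 and rank 2 - 1 = 1 (a Cartan subalgebra is the diagonal traceless matrices). In the classification of classical Lie algebras, the special linear algebra sl(n+1) has type A_n; here n = 1, so the Dynkin diagram is a chain of 1 nodes with single edges (A_1). Hence the type is A_1.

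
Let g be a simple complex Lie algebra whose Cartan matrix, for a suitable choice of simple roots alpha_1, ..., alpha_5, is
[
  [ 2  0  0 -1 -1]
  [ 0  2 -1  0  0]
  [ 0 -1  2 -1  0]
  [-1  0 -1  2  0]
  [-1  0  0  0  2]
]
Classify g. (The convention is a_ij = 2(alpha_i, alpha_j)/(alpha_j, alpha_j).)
A5

The matrix has rank 5 with 2's on the diagonal. Reading the off-diagonal entries as Dynkin edges (a single edge where a_ij = a_ji = -1; a double or triple edge where a_ij * a_ji = 2 or 3), the diagram is a chain of 5 nodes with single edges (A_5). One simple-root ordering that puts it in standard form is (alpha_2, alpha_3, alpha_4, alpha_1, alpha_5). So the algebra is type A_5, i.e. sl(6).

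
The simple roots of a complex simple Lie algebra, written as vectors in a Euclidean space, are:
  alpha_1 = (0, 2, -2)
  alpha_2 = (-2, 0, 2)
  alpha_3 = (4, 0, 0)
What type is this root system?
Compute the Cartan integers a_ij = 2(alpha_i, alpha_j)/(alpha_j, alpha_j); the resulting 3x3 Cartan matrix is
[[2, -1, 0], [-1, 2, -1], [0, -2, 2]].
The roots have two lengths (squared-length ratio 2:1); the short ones are alpha_{1,2}. The associated Dynkin diagram is a chain of 3 nodes with a double edge at one end; the terminal node there is the unique long simple root (C_3), so the type is C_3 (the algebra sp(6)).

C3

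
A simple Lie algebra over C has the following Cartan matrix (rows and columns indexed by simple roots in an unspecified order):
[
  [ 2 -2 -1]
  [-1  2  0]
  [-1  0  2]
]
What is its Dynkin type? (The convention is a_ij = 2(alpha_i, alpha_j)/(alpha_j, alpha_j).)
The matrix has rank 3 with 2's on the diagonal. Reading the off-diagonal entries as Dynkin edges (a single edge where a_ij = a_ji = -1; a double or triple edge where a_ij * a_ji = 2 or 3), the diagram is a chain of 3 nodes with a double edge at one end; the terminal node there is the unique short simple root (B_3). One simple-root ordering that puts it in standard form is (alpha_3, alpha_1, alpha_2). So the algebra is type B_3, i.e. so(7).

B_3 (so(7))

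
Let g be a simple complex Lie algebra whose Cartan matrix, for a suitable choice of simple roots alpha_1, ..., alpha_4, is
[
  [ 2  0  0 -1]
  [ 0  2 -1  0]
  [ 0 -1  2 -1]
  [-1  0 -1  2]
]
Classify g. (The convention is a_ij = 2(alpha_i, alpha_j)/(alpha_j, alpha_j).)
The matrix has rank 4 with 2's on the diagonal. Reading the off-diagonal entries as Dynkin edges (a single edge where a_ij = a_ji = -1; a double or triple edge where a_ij * a_ji = 2 or 3), the diagram is a chain of 4 nodes with single edges (A_4). One simple-root ordering that puts it in standard form is (alpha_1, alpha_4, alpha_3, alpha_2). So the algebra is type A_4, i.e. sl(5).

A4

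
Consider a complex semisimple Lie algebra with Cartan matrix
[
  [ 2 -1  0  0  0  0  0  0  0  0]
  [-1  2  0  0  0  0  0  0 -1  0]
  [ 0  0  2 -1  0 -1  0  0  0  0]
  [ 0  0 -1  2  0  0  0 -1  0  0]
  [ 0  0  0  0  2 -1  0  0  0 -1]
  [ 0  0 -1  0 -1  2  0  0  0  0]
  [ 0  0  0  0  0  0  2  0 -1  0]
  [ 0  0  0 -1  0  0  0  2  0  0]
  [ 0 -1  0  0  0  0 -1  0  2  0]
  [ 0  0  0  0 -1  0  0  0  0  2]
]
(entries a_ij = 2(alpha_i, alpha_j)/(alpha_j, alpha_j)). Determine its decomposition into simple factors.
A_4 (sl(5)) + A_6 (sl(7))

The diagram associated to this matrix has two connected components: the simple roots {alpha_1, alpha_2, alpha_7, alpha_9} form a chain of 4 nodes with single edges (A_4), and {alpha_3, alpha_4, alpha_5, alpha_6, alpha_8, alpha_10} form a chain of 6 nodes with single edges (A_6). A semisimple Lie algebra decomposes uniquely as the direct sum of simple ideals, one per connected component of its Dynkin diagram, so g ≅ A_4 ⊕ A_6 (dimension 24 + 48 = 72).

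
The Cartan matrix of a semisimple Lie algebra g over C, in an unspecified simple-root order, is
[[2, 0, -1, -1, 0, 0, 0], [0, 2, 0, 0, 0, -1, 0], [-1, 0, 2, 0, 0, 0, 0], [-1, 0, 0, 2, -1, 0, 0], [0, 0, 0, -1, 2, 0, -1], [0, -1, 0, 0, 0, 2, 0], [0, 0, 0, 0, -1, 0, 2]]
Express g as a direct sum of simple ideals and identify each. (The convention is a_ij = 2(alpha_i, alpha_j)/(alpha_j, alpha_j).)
A2 + A5

The diagram associated to this matrix has two connected components: the simple roots {alpha_2, alpha_6} form a chain of 2 nodes with single edges (A_2), and {alpha_1, alpha_3, alpha_4, alpha_5, alpha_7} form a chain of 5 nodes with single edges (A_5). A semisimple Lie algebra decomposes uniquely as the direct sum of simple ideals, one per connected component of its Dynkin diagram, so g ≅ A_2 ⊕ A_5 (dimension 8 + 35 = 43).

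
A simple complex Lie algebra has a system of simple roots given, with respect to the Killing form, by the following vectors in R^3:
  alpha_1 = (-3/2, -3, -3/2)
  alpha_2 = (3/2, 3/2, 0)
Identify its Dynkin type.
G_2

Compute the Cartan integers a_ij = 2(alpha_i, alpha_j)/(alpha_j, alpha_j); the resulting 2x2 Cartan matrix is
[[2, -3], [-1, 2]].
The roots have two lengths (squared-length ratio 3:1); the short ones are alpha_{2}. The associated Dynkin diagram is two nodes joined by a triple edge (G_2), so the type is G_2.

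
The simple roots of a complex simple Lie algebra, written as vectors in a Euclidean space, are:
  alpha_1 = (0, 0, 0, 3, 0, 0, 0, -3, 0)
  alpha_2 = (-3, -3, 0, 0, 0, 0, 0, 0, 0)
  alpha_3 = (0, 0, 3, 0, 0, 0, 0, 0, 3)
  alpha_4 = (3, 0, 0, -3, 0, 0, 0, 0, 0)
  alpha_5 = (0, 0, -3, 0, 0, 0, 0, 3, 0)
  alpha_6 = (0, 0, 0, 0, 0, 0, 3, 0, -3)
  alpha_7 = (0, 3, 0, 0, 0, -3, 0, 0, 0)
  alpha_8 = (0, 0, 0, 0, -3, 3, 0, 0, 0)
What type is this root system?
type A_8

Compute the Cartan integers a_ij = 2(alpha_i, alpha_j)/(alpha_j, alpha_j); the resulting 8x8 Cartan matrix is
[[2, 0, 0, -1, -1, 0, 0, 0], [0, 2, 0, -1, 0, 0, -1, 0], [0, 0, 2, 0, -1, -1, 0, 0], [-1, -1, 0, 2, 0, 0, 0, 0], [-1, 0, -1, 0, 2, 0, 0, 0], [0, 0, -1, 0, 0, 2, 0, 0], [0, -1, 0, 0, 0, 0, 2, -1], [0, 0, 0, 0, 0, 0, -1, 2]].
All simple roots have the same length, so the diagram is simply laced. The associated Dynkin diagram is a chain of 8 nodes with single edges (A_8), so the type is A_8 (the algebra sl(9)).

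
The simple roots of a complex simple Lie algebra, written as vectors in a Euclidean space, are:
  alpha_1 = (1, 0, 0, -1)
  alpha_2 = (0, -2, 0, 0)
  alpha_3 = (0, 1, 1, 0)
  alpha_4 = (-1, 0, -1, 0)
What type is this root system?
C4

Compute the Cartan integers a_ij = 2(alpha_i, alpha_j)/(alpha_j, alpha_j); the resulting 4x4 Cartan matrix is
[[2, 0, 0, -1], [0, 2, -2, 0], [0, -1, 2, -1], [-1, 0, -1, 2]].
The roots have two lengths (squared-length ratio 2:1); the short ones are alpha_{1,3,4}. The associated Dynkin diagram is a chain of 4 nodes with a double edge at one end; the terminal node there is the unique long simple root (C_4), so the type is C_4 (the algebra sp(8)).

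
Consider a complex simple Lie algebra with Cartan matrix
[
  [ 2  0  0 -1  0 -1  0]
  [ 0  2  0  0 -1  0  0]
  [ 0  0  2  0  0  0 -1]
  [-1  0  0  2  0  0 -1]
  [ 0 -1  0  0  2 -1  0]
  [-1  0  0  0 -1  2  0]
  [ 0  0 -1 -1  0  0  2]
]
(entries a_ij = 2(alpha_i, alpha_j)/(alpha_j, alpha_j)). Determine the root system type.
A_7 (sl(8))

The matrix has rank 7 with 2's on the diagonal. Reading the off-diagonal entries as Dynkin edges (a single edge where a_ij = a_ji = -1; a double or triple edge where a_ij * a_ji = 2 or 3), the diagram is a chain of 7 nodes with single edges (A_7). One simple-root ordering that puts it in standard form is (alpha_3, alpha_7, alpha_4, alpha_1, alpha_6, alpha_5, alpha_2). So the algebra is type A_7, i.e. sl(8).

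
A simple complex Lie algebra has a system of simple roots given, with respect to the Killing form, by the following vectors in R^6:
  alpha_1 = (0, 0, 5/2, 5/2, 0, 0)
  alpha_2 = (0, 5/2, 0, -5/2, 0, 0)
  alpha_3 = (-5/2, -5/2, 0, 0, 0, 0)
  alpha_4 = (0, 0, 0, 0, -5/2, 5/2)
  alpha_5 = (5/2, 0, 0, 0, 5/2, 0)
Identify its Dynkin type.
A_5 (sl(6))

Compute the Cartan integers a_ij = 2(alpha_i, alpha_j)/(alpha_j, alpha_j); the resulting 5x5 Cartan matrix is
[[2, -1, 0, 0, 0], [-1, 2, -1, 0, 0], [0, -1, 2, 0, -1], [0, 0, 0, 2, -1], [0, 0, -1, -1, 2]].
All simple roots have the same length, so the diagram is simply laced. The associated Dynkin diagram is a chain of 5 nodes with single edges (A_5), so the type is A_5 (the algebra sl(6)).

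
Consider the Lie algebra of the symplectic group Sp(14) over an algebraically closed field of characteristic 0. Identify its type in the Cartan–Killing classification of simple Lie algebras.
This is sp(14), which has dimension 14(14+1)/2 = 105 and rank 14/2 = 7. In the classification of classical Lie algebras, the symplectic algebra sp(2n) has type C_n; here n = 7, so the Dynkin diagram is a chain of 7 nodes with a double edge at one end; the terminal node there is the unique long simple root (C_7). Hence the type is C_7.

type C_7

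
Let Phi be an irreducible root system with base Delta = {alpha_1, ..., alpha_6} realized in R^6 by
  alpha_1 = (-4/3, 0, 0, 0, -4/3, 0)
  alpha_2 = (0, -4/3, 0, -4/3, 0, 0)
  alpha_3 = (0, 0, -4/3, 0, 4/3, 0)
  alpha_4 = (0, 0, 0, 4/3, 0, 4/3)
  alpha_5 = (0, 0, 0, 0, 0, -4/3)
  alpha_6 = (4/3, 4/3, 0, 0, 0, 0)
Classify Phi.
Compute the Cartan integers a_ij = 2(alpha_i, alpha_j)/(alpha_j, alpha_j); the resulting 6x6 Cartan matrix is
[[2, 0, -1, 0, 0, -1], [0, 2, 0, -1, 0, -1], [-1, 0, 2, 0, 0, 0], [0, -1, 0, 2, -2, 0], [0, 0, 0, -1, 2, 0], [-1, -1, 0, 0, 0, 2]].
The roots have two lengths (squared-length ratio 2:1); the short ones are alpha_{5}. The associated Dynkin diagram is a chain of 6 nodes with a double edge at one end; the terminal node there is the unique short simple root (B_6), so the type is B_6 (the algebra so(13)).

B_6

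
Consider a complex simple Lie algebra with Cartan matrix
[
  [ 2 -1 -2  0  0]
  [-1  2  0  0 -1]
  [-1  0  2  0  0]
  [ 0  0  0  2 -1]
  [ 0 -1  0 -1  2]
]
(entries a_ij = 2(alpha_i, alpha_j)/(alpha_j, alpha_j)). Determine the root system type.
B_5 (so(11))

The matrix has rank 5 with 2's on the diagonal. Reading the off-diagonal entries as Dynkin edges (a single edge where a_ij = a_ji = -1; a double or triple edge where a_ij * a_ji = 2 or 3), the diagram is a chain of 5 nodes with a double edge at one end; the terminal node there is the unique short simple root (B_5). One simple-root ordering that puts it in standard form is (alpha_4, alpha_5, alpha_2, alpha_1, alpha_3). So the algebra is type B_5, i.e. so(11).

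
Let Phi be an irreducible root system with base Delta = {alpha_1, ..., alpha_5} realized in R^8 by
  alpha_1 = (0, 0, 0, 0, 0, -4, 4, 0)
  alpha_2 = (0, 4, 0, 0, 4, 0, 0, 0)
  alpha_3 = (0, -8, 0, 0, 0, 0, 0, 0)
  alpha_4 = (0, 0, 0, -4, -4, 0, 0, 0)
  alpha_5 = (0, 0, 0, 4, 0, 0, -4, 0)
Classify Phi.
C_5 (sp(10))

Compute the Cartan integers a_ij = 2(alpha_i, alpha_j)/(alpha_j, alpha_j); the resulting 5x5 Cartan matrix is
[[2, 0, 0, 0, -1], [0, 2, -1, -1, 0], [0, -2, 2, 0, 0], [0, -1, 0, 2, -1], [-1, 0, 0, -1, 2]].
The roots have two lengths (squared-length ratio 2:1); the short ones are alpha_{1,2,4,5}. The associated Dynkin diagram is a chain of 5 nodes with a double edge at one end; the terminal node there is the unique long simple root (C_5), so the type is C_5 (the algebra sp(10)).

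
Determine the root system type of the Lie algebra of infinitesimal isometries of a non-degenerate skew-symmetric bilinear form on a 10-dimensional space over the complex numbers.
This is sp(10), which has dimension 10(10+1)/2 = 55 and rank 10/2 = 5. In the classification of classical Lie algebras, the symplectic algebra sp(2n) has type C_n; here n = 5, so the Dynkin diagram is a chain of 5 nodes with a double edge at one end; the terminal node there is the unique long simple root (C_5). Hence the type is C_5.

C5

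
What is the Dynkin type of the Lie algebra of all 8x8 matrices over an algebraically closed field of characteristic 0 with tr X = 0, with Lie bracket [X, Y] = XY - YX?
type A_7

This is sl(8), which has dimension 8^2 - 1 = 63 and rank 8 - 1 = 7 (a Cartan subalgebra is the diagonal traceless matrices). In the classification of classical Lie algebras, the special linear algebra sl(n+1) has type A_n; here n = 7, so the Dynkin diagram is a chain of 7 nodes with single edges (A_7). Hence the type is A_7.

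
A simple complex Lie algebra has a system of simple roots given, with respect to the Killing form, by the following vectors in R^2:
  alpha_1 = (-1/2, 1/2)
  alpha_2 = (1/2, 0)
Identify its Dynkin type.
Compute the Cartan integers a_ij = 2(alpha_i, alpha_j)/(alpha_j, alpha_j); the resulting 2x2 Cartan matrix is
[[2, -2], [-1, 2]].
The roots have two lengths (squared-length ratio 2:1); the short ones are alpha_{2}. The associated Dynkin diagram is a chain of 2 nodes with a double edge at one end; the terminal node there is the unique short simple root (B_2), so the type is B_2 (the algebra so(5)).

B_2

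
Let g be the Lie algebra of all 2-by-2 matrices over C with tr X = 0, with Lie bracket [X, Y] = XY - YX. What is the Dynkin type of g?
This is sl(2), which has dimension 2^2 - 1 = 3 and rank 2 - 1 = 1 (a Cartan subalgebra is the diagonal traceless matrices). In the classification of classical Lie algebras, the special linear algebra sl(n+1) has type A_n; here n = 1, so the Dynkin diagram is a chain of 1 nodes with single edges (A_1). Hence the type is A_1.

A_1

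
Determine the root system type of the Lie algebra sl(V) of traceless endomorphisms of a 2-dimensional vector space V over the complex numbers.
A1

This is sl(2), which has dimension 2^2 - 1 = 3 and rank 2 - 1 = 1 (a Cartan subalgebra is the diagonal traceless matrices). In the classification of classical Lie algebras, the special linear algebra sl(n+1) has type A_n; here n = 1, so the Dynkin diagram is a chain of 1 nodes with single edges (A_1). Hence the type is A_1.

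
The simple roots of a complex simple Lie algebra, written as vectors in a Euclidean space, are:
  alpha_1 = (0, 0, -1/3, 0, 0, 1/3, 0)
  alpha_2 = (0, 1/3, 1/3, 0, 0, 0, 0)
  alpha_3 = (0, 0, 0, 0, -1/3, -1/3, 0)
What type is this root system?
A_3 (sl(4))

Compute the Cartan integers a_ij = 2(alpha_i, alpha_j)/(alpha_j, alpha_j); the resulting 3x3 Cartan matrix is
[[2, -1, -1], [-1, 2, 0], [-1, 0, 2]].
All simple roots have the same length, so the diagram is simply laced. The associated Dynkin diagram is a chain of 3 nodes with single edges (A_3), so the type is A_3 (the algebra sl(4)).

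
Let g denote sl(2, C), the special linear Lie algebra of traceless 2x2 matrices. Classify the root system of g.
This is sl(2), which has dimension 2^2 - 1 = 3 and rank 2 - 1 = 1 (a Cartan subalgebra is the diagonal traceless matrices). In the classification of classical Lie algebras, the special linear algebra sl(n+1) has type A_n; here n = 1, so the Dynkin diagram is a chain of 1 nodes with single edges (A_1). Hence the type is A_1.

type A_1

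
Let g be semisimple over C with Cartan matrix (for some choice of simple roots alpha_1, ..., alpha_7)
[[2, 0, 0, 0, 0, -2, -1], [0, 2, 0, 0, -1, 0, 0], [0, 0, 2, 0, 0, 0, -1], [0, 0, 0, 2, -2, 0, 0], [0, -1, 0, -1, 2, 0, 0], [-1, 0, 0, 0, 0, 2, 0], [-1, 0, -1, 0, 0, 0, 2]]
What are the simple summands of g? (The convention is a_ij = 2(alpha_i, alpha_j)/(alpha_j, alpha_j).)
B4 ⊕ C3

The diagram associated to this matrix has two connected components: the simple roots {alpha_1, alpha_3, alpha_6, alpha_7} form a chain of 4 nodes with a double edge at one end; the terminal node there is the unique short simple root (B_4), and {alpha_2, alpha_4, alpha_5} form a chain of 3 nodes with a double edge at one end; the terminal node there is the unique long simple root (C_3). A semisimple Lie algebra decomposes uniquely as the direct sum of simple ideals, one per connected component of its Dynkin diagram, so g ≅ B_4 ⊕ C_3 (dimension 36 + 21 = 57).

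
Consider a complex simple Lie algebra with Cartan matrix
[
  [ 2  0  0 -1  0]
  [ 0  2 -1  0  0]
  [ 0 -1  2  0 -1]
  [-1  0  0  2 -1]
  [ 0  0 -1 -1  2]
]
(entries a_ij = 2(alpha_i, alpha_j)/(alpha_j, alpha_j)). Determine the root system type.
The matrix has rank 5 with 2's on the diagonal. Reading the off-diagonal entries as Dynkin edges (a single edge where a_ij = a_ji = -1; a double or triple edge where a_ij * a_ji = 2 or 3), the diagram is a chain of 5 nodes with single edges (A_5). One simple-root ordering that puts it in standard form is (alpha_1, alpha_4, alpha_5, alpha_3, alpha_2). So the algebra is type A_5, i.e. sl(6).

A_5 (sl(6))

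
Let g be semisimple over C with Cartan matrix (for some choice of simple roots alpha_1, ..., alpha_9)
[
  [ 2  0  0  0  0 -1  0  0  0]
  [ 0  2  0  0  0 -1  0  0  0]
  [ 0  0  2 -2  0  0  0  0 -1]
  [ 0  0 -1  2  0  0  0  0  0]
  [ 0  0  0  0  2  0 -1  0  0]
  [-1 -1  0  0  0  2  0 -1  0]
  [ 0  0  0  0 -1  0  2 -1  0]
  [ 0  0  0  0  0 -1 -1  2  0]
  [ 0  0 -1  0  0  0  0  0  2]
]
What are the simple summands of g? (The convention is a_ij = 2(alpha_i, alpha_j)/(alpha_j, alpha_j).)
B3 ⊕ D6

The diagram associated to this matrix has two connected components: the simple roots {alpha_3, alpha_4, alpha_9} form a chain of 3 nodes with a double edge at one end; the terminal node there is the unique short simple root (B_3), and {alpha_1, alpha_2, alpha_5, alpha_6, alpha_7, alpha_8} form a chain of 4 nodes with a fork of two nodes at one end (D_6). A semisimple Lie algebra decomposes uniquely as the direct sum of simple ideals, one per connected component of its Dynkin diagram, so g ≅ B_3 ⊕ D_6 (dimension 21 + 66 = 87).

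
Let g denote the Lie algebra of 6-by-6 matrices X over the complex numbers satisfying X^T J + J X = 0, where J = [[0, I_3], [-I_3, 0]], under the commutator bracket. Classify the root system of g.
C_3 (sp(6))

This is sp(6), which has dimension 6(6+1)/2 = 21 and rank 6/2 = 3. In the classification of classical Lie algebras, the symplectic algebra sp(2n) has type C_n; here n = 3, so the Dynkin diagram is a chain of 3 nodes with a double edge at one end; the terminal node there is the unique long simple root (C_3). Hence the type is C_3.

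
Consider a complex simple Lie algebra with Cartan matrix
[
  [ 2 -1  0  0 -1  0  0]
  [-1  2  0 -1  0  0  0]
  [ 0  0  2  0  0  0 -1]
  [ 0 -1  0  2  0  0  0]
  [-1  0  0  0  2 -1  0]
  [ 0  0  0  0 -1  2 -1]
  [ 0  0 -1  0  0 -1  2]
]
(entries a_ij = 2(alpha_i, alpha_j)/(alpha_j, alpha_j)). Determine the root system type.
The matrix has rank 7 with 2's on the diagonal. Reading the off-diagonal entries as Dynkin edges (a single edge where a_ij = a_ji = -1; a double or triple edge where a_ij * a_ji = 2 or 3), the diagram is a chain of 7 nodes with single edges (A_7). One simple-root ordering that puts it in standard form is (alpha_4, alpha_2, alpha_1, alpha_5, alpha_6, alpha_7, alpha_3). So the algebra is type A_7, i.e. sl(8).

A_7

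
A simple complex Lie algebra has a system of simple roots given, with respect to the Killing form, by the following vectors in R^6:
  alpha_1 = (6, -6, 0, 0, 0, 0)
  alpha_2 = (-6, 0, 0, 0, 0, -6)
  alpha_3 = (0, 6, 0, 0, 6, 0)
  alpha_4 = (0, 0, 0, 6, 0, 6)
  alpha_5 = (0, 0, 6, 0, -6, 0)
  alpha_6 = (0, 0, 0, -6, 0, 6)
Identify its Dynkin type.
type D_6

Compute the Cartan integers a_ij = 2(alpha_i, alpha_j)/(alpha_j, alpha_j); the resulting 6x6 Cartan matrix is
[[2, -1, -1, 0, 0, 0], [-1, 2, 0, -1, 0, -1], [-1, 0, 2, 0, -1, 0], [0, -1, 0, 2, 0, 0], [0, 0, -1, 0, 2, 0], [0, -1, 0, 0, 0, 2]].
All simple roots have the same length, so the diagram is simply laced. The associated Dynkin diagram is a chain of 4 nodes with a fork of two nodes at one end (D_6), so the type is D_6 (the algebra so(12)).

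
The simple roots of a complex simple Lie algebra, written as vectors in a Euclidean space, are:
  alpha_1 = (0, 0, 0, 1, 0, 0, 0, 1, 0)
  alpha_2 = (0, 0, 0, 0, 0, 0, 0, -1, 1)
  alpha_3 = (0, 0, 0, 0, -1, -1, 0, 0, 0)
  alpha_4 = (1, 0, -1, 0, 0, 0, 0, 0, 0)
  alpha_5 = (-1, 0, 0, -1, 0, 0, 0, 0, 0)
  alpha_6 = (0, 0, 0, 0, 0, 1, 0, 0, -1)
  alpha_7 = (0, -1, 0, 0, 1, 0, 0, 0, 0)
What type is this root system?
A7

Compute the Cartan integers a_ij = 2(alpha_i, alpha_j)/(alpha_j, alpha_j); the resulting 7x7 Cartan matrix is
[[2, -1, 0, 0, -1, 0, 0], [-1, 2, 0, 0, 0, -1, 0], [0, 0, 2, 0, 0, -1, -1], [0, 0, 0, 2, -1, 0, 0], [-1, 0, 0, -1, 2, 0, 0], [0, -1, -1, 0, 0, 2, 0], [0, 0, -1, 0, 0, 0, 2]].
All simple roots have the same length, so the diagram is simply laced. The associated Dynkin diagram is a chain of 7 nodes with single edges (A_7), so the type is A_7 (the algebra sl(8)).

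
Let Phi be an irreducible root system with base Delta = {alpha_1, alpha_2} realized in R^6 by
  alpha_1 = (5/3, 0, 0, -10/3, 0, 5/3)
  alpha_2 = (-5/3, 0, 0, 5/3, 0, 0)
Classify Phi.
type G_2

Compute the Cartan integers a_ij = 2(alpha_i, alpha_j)/(alpha_j, alpha_j); the resulting 2x2 Cartan matrix is
[[2, -3], [-1, 2]].
The roots have two lengths (squared-length ratio 3:1); the short ones are alpha_{2}. The associated Dynkin diagram is two nodes joined by a triple edge (G_2), so the type is G_2.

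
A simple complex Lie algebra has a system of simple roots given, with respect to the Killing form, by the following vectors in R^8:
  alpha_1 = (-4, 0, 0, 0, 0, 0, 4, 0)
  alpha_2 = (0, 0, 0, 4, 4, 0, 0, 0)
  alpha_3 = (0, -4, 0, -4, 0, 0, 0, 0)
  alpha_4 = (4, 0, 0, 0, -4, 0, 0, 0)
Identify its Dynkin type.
type A_4

Compute the Cartan integers a_ij = 2(alpha_i, alpha_j)/(alpha_j, alpha_j); the resulting 4x4 Cartan matrix is
[[2, 0, 0, -1], [0, 2, -1, -1], [0, -1, 2, 0], [-1, -1, 0, 2]].
All simple roots have the same length, so the diagram is simply laced. The associated Dynkin diagram is a chain of 4 nodes with single edges (A_4), so the type is A_4 (the algebra sl(5)).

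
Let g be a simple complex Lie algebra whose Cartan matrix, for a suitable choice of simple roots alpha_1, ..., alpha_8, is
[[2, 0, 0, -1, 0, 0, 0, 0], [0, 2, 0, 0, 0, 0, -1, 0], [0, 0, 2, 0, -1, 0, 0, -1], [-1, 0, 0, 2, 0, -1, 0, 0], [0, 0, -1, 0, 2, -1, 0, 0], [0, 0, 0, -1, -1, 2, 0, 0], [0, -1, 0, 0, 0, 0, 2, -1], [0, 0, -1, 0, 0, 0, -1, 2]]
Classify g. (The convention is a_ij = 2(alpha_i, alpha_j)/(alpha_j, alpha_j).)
The matrix has rank 8 with 2's on the diagonal. Reading the off-diagonal entries as Dynkin edges (a single edge where a_ij = a_ji = -1; a double or triple edge where a_ij * a_ji = 2 or 3), the diagram is a chain of 8 nodes with single edges (A_8). One simple-root ordering that puts it in standard form is (alpha_1, alpha_4, alpha_6, alpha_5, alpha_3, alpha_8, alpha_7, alpha_2). So the algebra is type A_8, i.e. sl(9).

A_8 (sl(9))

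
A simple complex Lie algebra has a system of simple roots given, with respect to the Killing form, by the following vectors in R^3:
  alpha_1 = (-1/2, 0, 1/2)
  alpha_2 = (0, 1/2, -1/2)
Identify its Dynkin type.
A_2

Compute the Cartan integers a_ij = 2(alpha_i, alpha_j)/(alpha_j, alpha_j); the resulting 2x2 Cartan matrix is
[[2, -1], [-1, 2]].
All simple roots have the same length, so the diagram is simply laced. The associated Dynkin diagram is a chain of 2 nodes with single edges (A_2), so the type is A_2 (the algebra sl(3)).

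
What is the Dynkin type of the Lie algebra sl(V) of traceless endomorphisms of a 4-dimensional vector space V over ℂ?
This is sl(4), which has dimension 4^2 - 1 = 15 and rank 4 - 1 = 3 (a Cartan subalgebra is the diagonal traceless matrices). In the classification of classical Lie algebras, the special linear algebra sl(n+1) has type A_n; here n = 3, so the Dynkin diagram is a chain of 3 nodes with single edges (A_3). Hence the type is A_3.

A_3 (sl(4))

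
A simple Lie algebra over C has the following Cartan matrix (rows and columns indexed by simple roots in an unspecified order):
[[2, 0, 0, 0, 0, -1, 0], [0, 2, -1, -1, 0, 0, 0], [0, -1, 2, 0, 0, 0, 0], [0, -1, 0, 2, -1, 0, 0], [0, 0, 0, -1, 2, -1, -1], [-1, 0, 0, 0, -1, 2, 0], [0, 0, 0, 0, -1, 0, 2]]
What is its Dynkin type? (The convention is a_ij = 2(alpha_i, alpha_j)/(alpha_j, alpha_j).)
The matrix has rank 7 with 2's on the diagonal. Reading the off-diagonal entries as Dynkin edges (a single edge where a_ij = a_ji = -1; a double or triple edge where a_ij * a_ji = 2 or 3), the diagram is a chain of 6 nodes with one extra node attached to the third node from one end (E_7). One simple-root ordering that puts it in standard form is (alpha_1, alpha_7, alpha_6, alpha_5, alpha_4, alpha_2, alpha_3). So the algebra is type E_7.

type E_7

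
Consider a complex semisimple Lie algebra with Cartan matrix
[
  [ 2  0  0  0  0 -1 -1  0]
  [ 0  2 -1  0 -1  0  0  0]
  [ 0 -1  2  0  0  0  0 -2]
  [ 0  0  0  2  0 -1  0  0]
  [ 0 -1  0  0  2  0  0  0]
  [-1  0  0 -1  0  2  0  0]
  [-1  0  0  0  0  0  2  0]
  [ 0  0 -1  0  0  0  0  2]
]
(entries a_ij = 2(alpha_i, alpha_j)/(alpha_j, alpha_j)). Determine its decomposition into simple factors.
The diagram associated to this matrix has two connected components: the simple roots {alpha_1, alpha_4, alpha_6, alpha_7} form a chain of 4 nodes with single edges (A_4), and {alpha_2, alpha_3, alpha_5, alpha_8} form a chain of 4 nodes with a double edge at one end; the terminal node there is the unique short simple root (B_4). A semisimple Lie algebra decomposes uniquely as the direct sum of simple ideals, one per connected component of its Dynkin diagram, so g ≅ A_4 ⊕ B_4 (dimension 24 + 36 = 60).

type A_4 ⊕ type B_4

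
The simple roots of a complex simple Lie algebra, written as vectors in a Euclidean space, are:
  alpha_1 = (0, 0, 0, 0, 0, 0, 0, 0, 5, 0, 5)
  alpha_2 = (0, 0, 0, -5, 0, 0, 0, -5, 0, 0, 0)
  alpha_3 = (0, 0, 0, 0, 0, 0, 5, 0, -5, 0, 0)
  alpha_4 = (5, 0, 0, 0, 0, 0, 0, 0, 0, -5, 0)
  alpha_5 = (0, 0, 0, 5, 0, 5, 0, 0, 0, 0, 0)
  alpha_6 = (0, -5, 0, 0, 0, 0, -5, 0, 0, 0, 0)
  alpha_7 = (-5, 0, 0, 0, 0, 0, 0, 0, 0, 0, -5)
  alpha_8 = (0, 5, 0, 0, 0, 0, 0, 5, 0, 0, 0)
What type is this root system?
A8

Compute the Cartan integers a_ij = 2(alpha_i, alpha_j)/(alpha_j, alpha_j); the resulting 8x8 Cartan matrix is
[[2, 0, -1, 0, 0, 0, -1, 0], [0, 2, 0, 0, -1, 0, 0, -1], [-1, 0, 2, 0, 0, -1, 0, 0], [0, 0, 0, 2, 0, 0, -1, 0], [0, -1, 0, 0, 2, 0, 0, 0], [0, 0, -1, 0, 0, 2, 0, -1], [-1, 0, 0, -1, 0, 0, 2, 0], [0, -1, 0, 0, 0, -1, 0, 2]].
All simple roots have the same length, so the diagram is simply laced. The associated Dynkin diagram is a chain of 8 nodes with single edges (A_8), so the type is A_8 (the algebra sl(9)).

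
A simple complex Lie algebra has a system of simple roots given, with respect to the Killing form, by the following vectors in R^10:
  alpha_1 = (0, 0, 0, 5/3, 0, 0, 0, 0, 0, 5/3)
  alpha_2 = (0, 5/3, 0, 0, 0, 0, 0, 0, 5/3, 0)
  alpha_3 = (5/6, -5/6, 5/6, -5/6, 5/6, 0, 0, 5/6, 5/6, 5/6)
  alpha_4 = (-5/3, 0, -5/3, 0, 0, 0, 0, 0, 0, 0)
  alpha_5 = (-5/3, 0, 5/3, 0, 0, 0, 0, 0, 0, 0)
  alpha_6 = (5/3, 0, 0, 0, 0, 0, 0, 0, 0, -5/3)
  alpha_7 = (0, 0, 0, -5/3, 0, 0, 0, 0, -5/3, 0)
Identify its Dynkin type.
E_7

Compute the Cartan integers a_ij = 2(alpha_i, alpha_j)/(alpha_j, alpha_j); the resulting 7x7 Cartan matrix is
[[2, 0, 0, 0, 0, -1, -1], [0, 2, 0, 0, 0, 0, -1], [0, 0, 2, -1, 0, 0, 0], [0, 0, -1, 2, 0, -1, 0], [0, 0, 0, 0, 2, -1, 0], [-1, 0, 0, -1, -1, 2, 0], [-1, -1, 0, 0, 0, 0, 2]].
All simple roots have the same length, so the diagram is simply laced. The associated Dynkin diagram is a chain of 6 nodes with one extra node attached to the third node from one end (E_7), so the type is E_7.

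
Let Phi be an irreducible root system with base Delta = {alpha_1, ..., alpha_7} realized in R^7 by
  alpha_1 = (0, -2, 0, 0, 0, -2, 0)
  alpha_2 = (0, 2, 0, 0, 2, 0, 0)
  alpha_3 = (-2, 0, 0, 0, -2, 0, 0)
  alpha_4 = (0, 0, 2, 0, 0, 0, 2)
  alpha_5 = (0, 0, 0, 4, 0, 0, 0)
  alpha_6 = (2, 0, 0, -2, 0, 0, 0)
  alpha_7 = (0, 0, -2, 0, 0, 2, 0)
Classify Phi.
Compute the Cartan integers a_ij = 2(alpha_i, alpha_j)/(alpha_j, alpha_j); the resulting 7x7 Cartan matrix is
[[2, -1, 0, 0, 0, 0, -1], [-1, 2, -1, 0, 0, 0, 0], [0, -1, 2, 0, 0, -1, 0], [0, 0, 0, 2, 0, 0, -1], [0, 0, 0, 0, 2, -2, 0], [0, 0, -1, 0, -1, 2, 0], [-1, 0, 0, -1, 0, 0, 2]].
The roots have two lengths (squared-length ratio 2:1); the short ones are alpha_{1,2,3,4,6,7}. The associated Dynkin diagram is a chain of 7 nodes with a double edge at one end; the terminal node there is the unique long simple root (C_7), so the type is C_7 (the algebra sp(14)).

C_7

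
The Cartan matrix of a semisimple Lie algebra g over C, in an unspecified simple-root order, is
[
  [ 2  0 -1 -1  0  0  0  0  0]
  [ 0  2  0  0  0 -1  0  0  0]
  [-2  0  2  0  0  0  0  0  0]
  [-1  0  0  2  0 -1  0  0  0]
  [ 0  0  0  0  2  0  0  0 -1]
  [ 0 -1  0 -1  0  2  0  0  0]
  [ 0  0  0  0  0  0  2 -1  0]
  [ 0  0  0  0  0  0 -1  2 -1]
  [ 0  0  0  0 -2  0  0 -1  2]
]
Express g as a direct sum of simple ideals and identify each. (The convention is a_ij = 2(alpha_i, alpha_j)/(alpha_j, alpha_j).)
B4 + C5

The diagram associated to this matrix has two connected components: the simple roots {alpha_5, alpha_7, alpha_8, alpha_9} form a chain of 4 nodes with a double edge at one end; the terminal node there is the unique short simple root (B_4), and {alpha_1, alpha_2, alpha_3, alpha_4, alpha_6} form a chain of 5 nodes with a double edge at one end; the terminal node there is the unique long simple root (C_5). A semisimple Lie algebra decomposes uniquely as the direct sum of simple ideals, one per connected component of its Dynkin diagram, so g ≅ B_4 ⊕ C_5 (dimension 36 + 55 = 91).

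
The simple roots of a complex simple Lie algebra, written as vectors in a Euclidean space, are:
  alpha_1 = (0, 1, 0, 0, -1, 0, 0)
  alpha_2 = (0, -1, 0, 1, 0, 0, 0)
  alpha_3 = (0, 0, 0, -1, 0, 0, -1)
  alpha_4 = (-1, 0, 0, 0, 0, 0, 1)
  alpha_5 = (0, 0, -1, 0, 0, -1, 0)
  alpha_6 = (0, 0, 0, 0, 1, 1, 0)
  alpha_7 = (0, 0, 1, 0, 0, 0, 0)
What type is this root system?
Compute the Cartan integers a_ij = 2(alpha_i, alpha_j)/(alpha_j, alpha_j); the resulting 7x7 Cartan matrix is
[[2, -1, 0, 0, 0, -1, 0], [-1, 2, -1, 0, 0, 0, 0], [0, -1, 2, -1, 0, 0, 0], [0, 0, -1, 2, 0, 0, 0], [0, 0, 0, 0, 2, -1, -2], [-1, 0, 0, 0, -1, 2, 0], [0, 0, 0, 0, -1, 0, 2]].
The roots have two lengths (squared-length ratio 2:1); the short ones are alpha_{7}. The associated Dynkin diagram is a chain of 7 nodes with a double edge at one end; the terminal node there is the unique short simple root (B_7), so the type is B_7 (the algebra so(15)).

type B_7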